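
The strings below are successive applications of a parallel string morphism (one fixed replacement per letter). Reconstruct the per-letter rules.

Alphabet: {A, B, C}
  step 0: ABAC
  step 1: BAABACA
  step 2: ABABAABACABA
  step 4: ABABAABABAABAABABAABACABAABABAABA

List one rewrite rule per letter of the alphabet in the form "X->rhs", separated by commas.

A->BA, B->A, C->CA

  step 1 ⇒ step 2: BAABACA ⇒ A·BA·BA·A·BA·CA·BA
    A ↦ BA
    B ↦ A
    C ↦ CA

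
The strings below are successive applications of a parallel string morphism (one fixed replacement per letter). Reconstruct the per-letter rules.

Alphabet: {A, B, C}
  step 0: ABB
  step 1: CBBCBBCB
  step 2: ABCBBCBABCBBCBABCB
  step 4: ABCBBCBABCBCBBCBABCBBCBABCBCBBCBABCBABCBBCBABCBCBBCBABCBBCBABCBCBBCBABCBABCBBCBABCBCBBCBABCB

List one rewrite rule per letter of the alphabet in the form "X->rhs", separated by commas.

A->CB, B->BCB, C->A

  step 1 ⇒ step 2: CBBCBBCB ⇒ A·BCB·BCB·A·BCB·BCB·A·BCB
    B ↦ BCB
    C ↦ A
  step 0 ⇒ step 1: ABB ⇒ CB·BCB·BCB
    A ↦ CB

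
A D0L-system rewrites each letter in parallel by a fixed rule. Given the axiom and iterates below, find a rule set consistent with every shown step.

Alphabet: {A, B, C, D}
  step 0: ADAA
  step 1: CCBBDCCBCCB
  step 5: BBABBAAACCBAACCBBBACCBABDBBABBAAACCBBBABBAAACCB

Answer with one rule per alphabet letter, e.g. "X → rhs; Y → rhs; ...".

A->CCB, B->A, C->B, D->BD

  step 0 ⇒ step 1: ADAA ⇒ CCB·BD·CCB·CCB
    A ↦ CCB
    D ↦ BD
    B ↦ A  (constrained at step 1)
    C ↦ B  (constrained at step 1)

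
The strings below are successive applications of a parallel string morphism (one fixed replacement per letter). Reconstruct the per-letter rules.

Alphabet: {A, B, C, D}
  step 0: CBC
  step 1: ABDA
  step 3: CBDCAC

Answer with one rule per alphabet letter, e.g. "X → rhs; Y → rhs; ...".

A->D, B->BD, C->A, D->C

  step 0 ⇒ step 1: CBC ⇒ A·BD·A
    B ↦ BD
    C ↦ A
    A ↦ D  (constrained at step 1)
    D ↦ C  (constrained at step 1)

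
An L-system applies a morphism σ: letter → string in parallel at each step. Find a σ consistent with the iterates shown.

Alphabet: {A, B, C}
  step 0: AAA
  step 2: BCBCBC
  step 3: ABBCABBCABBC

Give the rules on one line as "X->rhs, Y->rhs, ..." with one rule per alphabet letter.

  step 2 ⇒ step 3: BCBCBC ⇒ AB·BC·AB·BC·AB·BC
    B ↦ AB
    C ↦ BC
    A ↦ C  (constrained at step 0)

A->C, B->AB, C->BC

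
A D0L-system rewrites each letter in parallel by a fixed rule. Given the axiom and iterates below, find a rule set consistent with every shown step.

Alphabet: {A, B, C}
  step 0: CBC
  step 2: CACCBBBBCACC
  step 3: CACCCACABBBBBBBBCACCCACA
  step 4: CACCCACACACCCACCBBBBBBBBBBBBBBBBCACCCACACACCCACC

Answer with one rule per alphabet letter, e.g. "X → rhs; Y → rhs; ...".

A->CC, B->BB, C->CA

  step 3 ⇒ step 4: CACCCACABBBBBBBBCACCCACA ⇒ CA·CC·CA·CA·CA·CC·CA·CC·BB·BB·BB·BB·BB·BB·BB·BB·CA·CC·CA·CA·CA·CC·CA·CC
    A ↦ CC
    B ↦ BB
    C ↦ CA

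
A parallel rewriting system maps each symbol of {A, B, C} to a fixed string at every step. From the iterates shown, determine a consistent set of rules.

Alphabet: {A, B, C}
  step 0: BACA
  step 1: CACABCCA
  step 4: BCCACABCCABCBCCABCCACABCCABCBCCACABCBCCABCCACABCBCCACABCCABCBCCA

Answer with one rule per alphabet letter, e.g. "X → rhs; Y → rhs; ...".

  step 0 ⇒ step 1: BACA ⇒ CA·CA·BC·CA
    A ↦ CA
    B ↦ CA
    C ↦ BC

A->CA, B->CA, C->BC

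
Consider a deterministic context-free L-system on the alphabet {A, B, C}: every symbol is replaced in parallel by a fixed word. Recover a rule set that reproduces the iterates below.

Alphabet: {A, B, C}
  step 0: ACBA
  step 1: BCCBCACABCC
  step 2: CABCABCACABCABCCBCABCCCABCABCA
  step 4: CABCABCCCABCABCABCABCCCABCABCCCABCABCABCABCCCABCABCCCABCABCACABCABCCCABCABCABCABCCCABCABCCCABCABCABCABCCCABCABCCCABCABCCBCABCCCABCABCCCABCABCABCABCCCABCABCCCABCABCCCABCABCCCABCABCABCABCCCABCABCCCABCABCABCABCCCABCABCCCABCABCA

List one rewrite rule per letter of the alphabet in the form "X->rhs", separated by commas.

  step 1 ⇒ step 2: BCCBCACABCC ⇒ CA·BCA·BCA·CA·BCA·BCC·BCA·BCC·CA·BCA·BCA
    A ↦ BCC
    B ↦ CA
    C ↦ BCA

A->BCC, B->CA, C->BCA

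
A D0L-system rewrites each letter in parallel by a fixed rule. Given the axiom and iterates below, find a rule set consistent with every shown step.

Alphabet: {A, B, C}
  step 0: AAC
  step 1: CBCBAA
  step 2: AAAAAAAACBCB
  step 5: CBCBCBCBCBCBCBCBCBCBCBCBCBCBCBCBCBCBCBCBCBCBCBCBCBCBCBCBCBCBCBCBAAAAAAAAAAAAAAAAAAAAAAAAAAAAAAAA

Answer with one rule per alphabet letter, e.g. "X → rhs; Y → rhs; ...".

A->CB, B->AA, C->AA

  step 1 ⇒ step 2: CBCBAA ⇒ AA·AA·AA·AA·CB·CB
    A ↦ CB
    B ↦ AA
    C ↦ AA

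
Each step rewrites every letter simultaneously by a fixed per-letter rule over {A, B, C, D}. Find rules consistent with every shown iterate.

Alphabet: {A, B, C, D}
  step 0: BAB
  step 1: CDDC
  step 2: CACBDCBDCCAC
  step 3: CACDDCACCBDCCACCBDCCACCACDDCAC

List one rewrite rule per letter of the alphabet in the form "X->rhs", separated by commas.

  step 2 ⇒ step 3: CACBDCBDCCAC ⇒ CAC·DD·CAC·C·BDC·CAC·C·BDC·CAC·CAC·DD·CAC
    A ↦ DD
    B ↦ C
    C ↦ CAC
    D ↦ BDC

A->DD, B->C, C->CAC, D->BDC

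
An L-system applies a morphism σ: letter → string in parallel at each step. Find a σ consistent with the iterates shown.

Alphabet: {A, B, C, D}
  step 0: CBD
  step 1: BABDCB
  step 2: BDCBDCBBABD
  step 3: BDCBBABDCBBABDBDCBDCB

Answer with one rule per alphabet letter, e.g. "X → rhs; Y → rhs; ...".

  step 2 ⇒ step 3: BDCBDCBBABD ⇒ BD·CB·BA·BD·CB·BA·BD·BD·C·BD·CB
    A ↦ C
    B ↦ BD
    C ↦ BA
    D ↦ CB

A->C, B->BD, C->BA, D->CB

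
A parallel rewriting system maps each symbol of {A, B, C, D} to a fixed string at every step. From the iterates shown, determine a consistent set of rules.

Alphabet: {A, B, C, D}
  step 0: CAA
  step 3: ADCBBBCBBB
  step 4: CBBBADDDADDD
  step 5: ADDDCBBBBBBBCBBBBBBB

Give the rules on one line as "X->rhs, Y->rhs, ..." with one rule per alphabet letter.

  step 4 ⇒ step 5: CBBBADDDADDD ⇒ A·D·D·D·CB·BB·BB·BB·CB·BB·BB·BB
    A ↦ CB
    B ↦ D
    C ↦ A
    D ↦ BB

A->CB, B->D, C->A, D->BB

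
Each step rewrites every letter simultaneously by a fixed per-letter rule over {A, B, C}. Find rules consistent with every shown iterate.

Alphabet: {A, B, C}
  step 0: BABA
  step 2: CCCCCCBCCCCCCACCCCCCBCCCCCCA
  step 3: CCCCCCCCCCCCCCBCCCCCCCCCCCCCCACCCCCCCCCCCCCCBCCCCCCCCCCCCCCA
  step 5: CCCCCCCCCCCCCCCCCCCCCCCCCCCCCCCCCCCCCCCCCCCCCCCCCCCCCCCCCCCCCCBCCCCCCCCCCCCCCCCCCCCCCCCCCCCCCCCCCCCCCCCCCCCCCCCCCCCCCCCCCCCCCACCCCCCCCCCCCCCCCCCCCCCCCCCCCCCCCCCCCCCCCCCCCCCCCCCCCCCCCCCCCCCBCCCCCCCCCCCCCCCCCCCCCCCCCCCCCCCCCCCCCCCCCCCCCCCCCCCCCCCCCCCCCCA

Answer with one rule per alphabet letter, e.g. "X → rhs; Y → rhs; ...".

  step 2 ⇒ step 3: CCCCCCBCCCCCCACCCCCCBCCCCCCA ⇒ CC·CC·CC·CC·CC·CC·CCB·CC·CC·CC·CC·CC·CC·CCA·CC·CC·CC·CC·CC·CC·CCB·CC·CC·CC·CC·CC·CC·CCA
    A ↦ CCA
    B ↦ CCB
    C ↦ CC

A->CCA, B->CCB, C->CC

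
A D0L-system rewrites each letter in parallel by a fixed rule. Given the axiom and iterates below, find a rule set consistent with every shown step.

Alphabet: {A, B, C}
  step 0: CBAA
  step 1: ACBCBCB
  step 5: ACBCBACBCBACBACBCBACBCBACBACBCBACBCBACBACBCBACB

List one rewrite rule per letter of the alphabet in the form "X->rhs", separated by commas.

  step 0 ⇒ step 1: CBAA ⇒ A·CB·CB·CB
    A ↦ CB
    B ↦ CB
    C ↦ A

A->CB, B->CB, C->A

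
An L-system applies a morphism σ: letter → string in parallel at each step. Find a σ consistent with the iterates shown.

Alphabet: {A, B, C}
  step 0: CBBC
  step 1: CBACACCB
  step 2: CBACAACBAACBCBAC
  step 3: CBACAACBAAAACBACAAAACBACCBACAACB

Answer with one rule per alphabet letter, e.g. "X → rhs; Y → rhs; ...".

  step 2 ⇒ step 3: CBACAACBAACBCBAC ⇒ CB·AC·AA·CB·AA·AA·CB·AC·AA·AA·CB·AC·CB·AC·AA·CB
    A ↦ AA
    B ↦ AC
    C ↦ CB

A->AA, B->AC, C->CB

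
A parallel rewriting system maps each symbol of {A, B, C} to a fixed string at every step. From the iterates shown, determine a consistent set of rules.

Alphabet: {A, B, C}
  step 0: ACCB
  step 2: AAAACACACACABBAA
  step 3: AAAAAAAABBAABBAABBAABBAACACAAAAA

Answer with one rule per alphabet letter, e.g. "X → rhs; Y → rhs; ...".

A->AA, B->CA, C->BB

  step 2 ⇒ step 3: AAAACACACACABBAA ⇒ AA·AA·AA·AA·BB·AA·BB·AA·BB·AA·BB·AA·CA·CA·AA·AA
    A ↦ AA
    B ↦ CA
    C ↦ BB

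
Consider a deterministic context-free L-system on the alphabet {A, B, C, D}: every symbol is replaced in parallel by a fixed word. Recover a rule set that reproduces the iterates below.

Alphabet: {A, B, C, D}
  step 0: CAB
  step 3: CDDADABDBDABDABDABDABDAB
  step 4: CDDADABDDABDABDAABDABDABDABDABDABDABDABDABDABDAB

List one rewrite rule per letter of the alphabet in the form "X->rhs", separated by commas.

A->BD, B->AB, C->CD, D->DA

  step 3 ⇒ step 4: CDDADABDBDABDABDABDABDAB ⇒ CD·DA·DA·BD·DA·BD·AB·DA·AB·DA·BD·AB·DA·BD·AB·DA·BD·AB·DA·BD·AB·DA·BD·AB
    A ↦ BD
    B ↦ AB
    C ↦ CD
    D ↦ DA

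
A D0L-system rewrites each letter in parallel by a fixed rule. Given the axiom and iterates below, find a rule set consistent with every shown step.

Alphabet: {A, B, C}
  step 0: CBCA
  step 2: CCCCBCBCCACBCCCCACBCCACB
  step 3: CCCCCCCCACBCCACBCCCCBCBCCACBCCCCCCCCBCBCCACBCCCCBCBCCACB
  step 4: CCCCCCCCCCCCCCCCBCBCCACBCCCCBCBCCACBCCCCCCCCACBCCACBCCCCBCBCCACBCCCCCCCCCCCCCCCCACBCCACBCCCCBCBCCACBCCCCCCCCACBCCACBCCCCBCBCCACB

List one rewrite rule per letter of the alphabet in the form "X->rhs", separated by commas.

A->BCB, B->ACB, C->CC

  step 3 ⇒ step 4: CCCCCCCCACBCCACBCCCCBCBCCACBCCCCCCCCBCBCCACBCCCCBCBCCACB ⇒ CC·CC·CC·CC·CC·CC·CC·CC·BCB·CC·ACB·CC·CC·BCB·CC·ACB·CC·CC·CC·CC·ACB·CC·ACB·CC·CC·BCB·CC·ACB·CC·CC·CC·CC·CC·CC·CC·CC·ACB·CC·ACB·CC·CC·BCB·CC·ACB·CC·CC·CC·CC·ACB·CC·ACB·CC·CC·BCB·CC·ACB
    A ↦ BCB
    B ↦ ACB
    C ↦ CC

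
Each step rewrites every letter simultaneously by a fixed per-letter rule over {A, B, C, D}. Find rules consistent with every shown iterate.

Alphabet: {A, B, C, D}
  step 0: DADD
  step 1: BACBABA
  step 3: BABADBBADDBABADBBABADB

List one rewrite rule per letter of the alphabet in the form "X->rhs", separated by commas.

A->C, B->DD, C->DB, D->BA

  step 0 ⇒ step 1: DADD ⇒ BA·C·BA·BA
    A ↦ C
    D ↦ BA
    B ↦ DD  (constrained at step 1)
    C ↦ DB  (constrained at step 1)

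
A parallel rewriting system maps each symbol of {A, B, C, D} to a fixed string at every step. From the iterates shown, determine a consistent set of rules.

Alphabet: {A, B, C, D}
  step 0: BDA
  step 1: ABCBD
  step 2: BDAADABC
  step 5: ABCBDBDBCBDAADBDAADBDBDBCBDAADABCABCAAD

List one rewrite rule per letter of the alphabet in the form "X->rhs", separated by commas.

A->BD, B->A, C->AD, D->BC

  step 1 ⇒ step 2: ABCBD ⇒ BD·A·AD·A·BC
    A ↦ BD
    B ↦ A
    C ↦ AD
    D ↦ BC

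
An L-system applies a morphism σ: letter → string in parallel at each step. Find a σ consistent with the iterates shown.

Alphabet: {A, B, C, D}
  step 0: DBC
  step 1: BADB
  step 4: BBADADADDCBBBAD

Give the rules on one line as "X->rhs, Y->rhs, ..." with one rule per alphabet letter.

A->DC, B->AD, C->B, D->B

  step 0 ⇒ step 1: DBC ⇒ B·AD·B
    B ↦ AD
    C ↦ B
    D ↦ B
    A ↦ DC  (constrained at step 1)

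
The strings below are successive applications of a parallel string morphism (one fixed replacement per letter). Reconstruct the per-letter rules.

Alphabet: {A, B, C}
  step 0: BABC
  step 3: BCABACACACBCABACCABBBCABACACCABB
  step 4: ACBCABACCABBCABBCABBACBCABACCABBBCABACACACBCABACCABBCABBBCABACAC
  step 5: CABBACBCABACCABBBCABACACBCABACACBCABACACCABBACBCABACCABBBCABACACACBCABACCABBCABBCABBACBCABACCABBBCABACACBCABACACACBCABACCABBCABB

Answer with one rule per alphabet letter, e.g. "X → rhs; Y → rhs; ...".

A->CAB, B->AC, C->B

  step 4 ⇒ step 5: ACBCABACCABBCABBCABBACBCABACCABBBCABACACACBCABACCABBCABBBCABACAC ⇒ CAB·B·AC·B·CAB·AC·CAB·B·B·CAB·AC·AC·B·CAB·AC·AC·B·CAB·AC·AC·CAB·B·AC·B·CAB·AC·CAB·B·B·CAB·AC·AC·AC·B·CAB·AC·CAB·B·CAB·B·CAB·B·AC·B·CAB·AC·CAB·B·B·CAB·AC·AC·B·CAB·AC·AC·AC·B·CAB·AC·CAB·B·CAB·B
    A ↦ CAB
    B ↦ AC
    C ↦ B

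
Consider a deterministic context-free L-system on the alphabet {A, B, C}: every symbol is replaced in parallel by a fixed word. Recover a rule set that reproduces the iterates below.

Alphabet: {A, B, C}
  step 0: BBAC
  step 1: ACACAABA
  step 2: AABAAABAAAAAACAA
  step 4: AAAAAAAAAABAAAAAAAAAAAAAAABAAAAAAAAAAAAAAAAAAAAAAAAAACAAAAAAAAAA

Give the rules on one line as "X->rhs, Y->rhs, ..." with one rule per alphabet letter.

A->AA, B->AC, C->BA

  step 1 ⇒ step 2: ACACAABA ⇒ AA·BA·AA·BA·AA·AA·AC·AA
    A ↦ AA
    B ↦ AC
    C ↦ BA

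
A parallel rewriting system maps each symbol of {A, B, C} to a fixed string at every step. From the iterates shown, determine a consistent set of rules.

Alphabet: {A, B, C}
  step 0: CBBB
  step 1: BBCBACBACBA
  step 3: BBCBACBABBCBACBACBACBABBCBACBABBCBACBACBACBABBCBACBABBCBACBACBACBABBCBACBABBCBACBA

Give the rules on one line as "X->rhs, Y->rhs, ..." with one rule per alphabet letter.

A->CBA, B->CBA, C->BB

  step 0 ⇒ step 1: CBBB ⇒ BB·CBA·CBA·CBA
    B ↦ CBA
    C ↦ BB
    A ↦ CBA  (constrained at step 1)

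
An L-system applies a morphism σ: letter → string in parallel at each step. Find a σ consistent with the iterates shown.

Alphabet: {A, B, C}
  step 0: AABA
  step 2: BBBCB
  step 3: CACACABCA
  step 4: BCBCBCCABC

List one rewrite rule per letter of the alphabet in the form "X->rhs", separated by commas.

A->C, B->CA, C->B

  step 3 ⇒ step 4: CACACABCA ⇒ B·C·B·C·B·C·CA·B·C
    A ↦ C
    B ↦ CA
    C ↦ B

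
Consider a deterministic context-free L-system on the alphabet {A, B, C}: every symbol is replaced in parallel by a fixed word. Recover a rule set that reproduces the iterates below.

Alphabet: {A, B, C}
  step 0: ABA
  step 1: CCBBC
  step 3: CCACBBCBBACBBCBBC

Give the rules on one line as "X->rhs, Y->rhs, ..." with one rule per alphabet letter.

  step 0 ⇒ step 1: ABA ⇒ C·CBB·C
    A ↦ C
    B ↦ CBB
    C ↦ A  (constrained at step 1)

A->C, B->CBB, C->A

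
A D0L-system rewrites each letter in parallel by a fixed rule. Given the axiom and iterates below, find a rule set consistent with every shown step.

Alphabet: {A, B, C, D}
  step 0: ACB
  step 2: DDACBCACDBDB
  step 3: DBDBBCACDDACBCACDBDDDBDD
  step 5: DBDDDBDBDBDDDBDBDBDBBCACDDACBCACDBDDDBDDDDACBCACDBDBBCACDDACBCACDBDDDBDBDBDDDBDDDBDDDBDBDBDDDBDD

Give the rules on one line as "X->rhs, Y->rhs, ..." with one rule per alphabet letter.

A->BC, B->DD, C->AC, D->DB

  step 2 ⇒ step 3: DDACBCACDBDB ⇒ DB·DB·BC·AC·DD·AC·BC·AC·DB·DD·DB·DD
    A ↦ BC
    B ↦ DD
    C ↦ AC
    D ↦ DB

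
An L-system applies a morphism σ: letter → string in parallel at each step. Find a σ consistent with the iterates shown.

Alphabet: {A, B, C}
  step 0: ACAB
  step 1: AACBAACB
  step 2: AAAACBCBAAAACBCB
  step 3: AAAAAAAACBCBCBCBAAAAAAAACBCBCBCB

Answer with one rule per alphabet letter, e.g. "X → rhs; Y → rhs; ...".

  step 2 ⇒ step 3: AAAACBCBAAAACBCB ⇒ AA·AA·AA·AA·CB·CB·CB·CB·AA·AA·AA·AA·CB·CB·CB·CB
    A ↦ AA
    B ↦ CB
    C ↦ CB

A->AA, B->CB, C->CB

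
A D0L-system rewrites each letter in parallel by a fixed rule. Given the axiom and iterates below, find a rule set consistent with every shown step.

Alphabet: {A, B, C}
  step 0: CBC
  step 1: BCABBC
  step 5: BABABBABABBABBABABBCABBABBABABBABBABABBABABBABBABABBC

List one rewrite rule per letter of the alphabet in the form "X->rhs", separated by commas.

  step 0 ⇒ step 1: CBC ⇒ BC·AB·BC
    B ↦ AB
    C ↦ BC
    A ↦ B  (constrained at step 1)

A->B, B->AB, C->BC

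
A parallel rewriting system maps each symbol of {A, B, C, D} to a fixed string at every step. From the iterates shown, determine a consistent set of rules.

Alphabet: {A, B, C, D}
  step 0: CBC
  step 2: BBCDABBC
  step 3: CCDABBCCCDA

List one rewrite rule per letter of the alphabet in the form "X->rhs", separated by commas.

A->C, B->C, C->DA, D->BB

  step 2 ⇒ step 3: BBCDABBC ⇒ C·C·DA·BB·C·C·C·DA
    A ↦ C
    B ↦ C
    C ↦ DA
    D ↦ BB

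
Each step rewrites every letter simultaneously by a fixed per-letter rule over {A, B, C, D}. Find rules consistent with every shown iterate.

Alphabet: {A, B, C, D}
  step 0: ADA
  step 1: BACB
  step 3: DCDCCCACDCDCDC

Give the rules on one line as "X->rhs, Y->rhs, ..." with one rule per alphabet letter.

  step 0 ⇒ step 1: ADA ⇒ B·AC·B
    A ↦ B
    D ↦ AC
    B ↦ CC  (constrained at step 1)
    C ↦ DC  (constrained at step 1)

A->B, B->CC, C->DC, D->AC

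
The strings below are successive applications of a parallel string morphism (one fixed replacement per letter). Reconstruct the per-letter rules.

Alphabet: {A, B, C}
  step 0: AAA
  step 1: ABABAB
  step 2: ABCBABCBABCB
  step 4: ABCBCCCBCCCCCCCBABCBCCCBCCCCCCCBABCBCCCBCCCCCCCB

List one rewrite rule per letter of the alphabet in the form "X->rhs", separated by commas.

  step 1 ⇒ step 2: ABABAB ⇒ AB·CB·AB·CB·AB·CB
    A ↦ AB
    B ↦ CB
    C ↦ CC  (constrained at step 2)

A->AB, B->CB, C->CC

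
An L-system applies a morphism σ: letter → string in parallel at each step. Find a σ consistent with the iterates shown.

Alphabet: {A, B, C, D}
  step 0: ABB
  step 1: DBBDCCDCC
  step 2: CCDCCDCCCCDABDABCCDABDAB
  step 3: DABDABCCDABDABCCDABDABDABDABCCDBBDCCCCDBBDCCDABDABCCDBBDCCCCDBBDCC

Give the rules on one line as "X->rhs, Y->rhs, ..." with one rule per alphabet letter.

A->DBB, B->DCC, C->DAB, D->CC

  step 2 ⇒ step 3: CCDCCDCCCCDABDABCCDABDAB ⇒ DAB·DAB·CC·DAB·DAB·CC·DAB·DAB·DAB·DAB·CC·DBB·DCC·CC·DBB·DCC·DAB·DAB·CC·DBB·DCC·CC·DBB·DCC
    A ↦ DBB
    B ↦ DCC
    C ↦ DAB
    D ↦ CC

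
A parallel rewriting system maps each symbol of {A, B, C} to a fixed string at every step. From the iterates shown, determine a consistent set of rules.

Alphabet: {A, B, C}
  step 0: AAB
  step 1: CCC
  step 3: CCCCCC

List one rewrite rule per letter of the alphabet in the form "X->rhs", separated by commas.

A->C, B->C, C->AB

  step 0 ⇒ step 1: AAB ⇒ C·C·C
    A ↦ C
    B ↦ C
    C ↦ AB  (constrained at step 1)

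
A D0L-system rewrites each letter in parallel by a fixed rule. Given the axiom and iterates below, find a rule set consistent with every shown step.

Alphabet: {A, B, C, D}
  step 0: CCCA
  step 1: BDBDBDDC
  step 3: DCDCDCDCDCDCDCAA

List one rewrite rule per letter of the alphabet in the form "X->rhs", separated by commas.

  step 0 ⇒ step 1: CCCA ⇒ BD·BD·BD·DC
    A ↦ DC
    C ↦ BD
    B ↦ A  (constrained at step 1)
    D ↦ A  (constrained at step 1)

A->DC, B->A, C->BD, D->A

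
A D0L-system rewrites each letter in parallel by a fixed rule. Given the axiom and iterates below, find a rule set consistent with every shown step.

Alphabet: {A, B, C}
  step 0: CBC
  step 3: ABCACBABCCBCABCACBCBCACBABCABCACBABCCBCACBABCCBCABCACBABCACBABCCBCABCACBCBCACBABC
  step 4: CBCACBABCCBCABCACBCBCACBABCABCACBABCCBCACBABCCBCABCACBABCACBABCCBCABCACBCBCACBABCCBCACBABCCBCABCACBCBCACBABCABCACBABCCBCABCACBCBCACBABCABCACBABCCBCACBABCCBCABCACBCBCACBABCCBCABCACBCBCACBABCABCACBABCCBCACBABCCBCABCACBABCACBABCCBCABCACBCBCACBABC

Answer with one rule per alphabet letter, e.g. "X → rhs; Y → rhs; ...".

  step 3 ⇒ step 4: ABCACBABCCBCABCACBCBCACBABCABCACBABCCBCACBABCCBCABCACBABCACBABCCBCABCACBCBCACBABC ⇒ CBC·ACB·ABC·CBC·ABC·ACB·CBC·ACB·ABC·ABC·ACB·ABC·CBC·ACB·ABC·CBC·ABC·ACB·ABC·ACB·ABC·CBC·ABC·ACB·CBC·ACB·ABC·CBC·ACB·ABC·CBC·ABC·ACB·CBC·ACB·ABC·ABC·ACB·ABC·CBC·ABC·ACB·CBC·ACB·ABC·ABC·ACB·ABC·CBC·ACB·ABC·CBC·ABC·ACB·CBC·ACB·ABC·CBC·ABC·ACB·CBC·ACB·ABC·ABC·ACB·ABC·CBC·ACB·ABC·CBC·ABC·ACB·ABC·ACB·ABC·CBC·ABC·ACB·CBC·ACB·ABC
    A ↦ CBC
    B ↦ ACB
    C ↦ ABC

A->CBC, B->ACB, C->ABC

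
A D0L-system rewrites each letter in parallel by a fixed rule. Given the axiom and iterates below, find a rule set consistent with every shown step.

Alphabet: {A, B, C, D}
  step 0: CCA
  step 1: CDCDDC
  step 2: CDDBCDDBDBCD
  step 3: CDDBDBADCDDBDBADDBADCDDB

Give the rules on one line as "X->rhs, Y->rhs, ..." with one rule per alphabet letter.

A->DC, B->AD, C->CD, D->DB

  step 2 ⇒ step 3: CDDBCDDBDBCD ⇒ CD·DB·DB·AD·CD·DB·DB·AD·DB·AD·CD·DB
    B ↦ AD
    C ↦ CD
    D ↦ DB
  step 0 ⇒ step 1: CCA ⇒ CD·CD·DC
    A ↦ DC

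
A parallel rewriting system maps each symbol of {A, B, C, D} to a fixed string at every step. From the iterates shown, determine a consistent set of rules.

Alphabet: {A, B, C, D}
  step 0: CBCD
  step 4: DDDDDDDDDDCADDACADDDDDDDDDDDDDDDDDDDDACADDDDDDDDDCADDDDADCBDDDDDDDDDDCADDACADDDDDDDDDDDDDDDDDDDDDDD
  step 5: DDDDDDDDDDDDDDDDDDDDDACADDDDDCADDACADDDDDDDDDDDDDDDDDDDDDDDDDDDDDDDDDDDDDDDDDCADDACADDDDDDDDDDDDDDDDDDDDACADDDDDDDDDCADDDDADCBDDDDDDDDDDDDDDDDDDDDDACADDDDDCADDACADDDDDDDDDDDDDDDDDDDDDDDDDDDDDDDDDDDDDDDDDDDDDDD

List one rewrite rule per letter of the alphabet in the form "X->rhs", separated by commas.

  step 4 ⇒ step 5: DDDDDDDDDDCADDACADDDDDDDDDDDDDDDDDDDDACADDDDDDDDDCADDDDADCBDDDDDDDDDDCADDACADDDDDDDDDDDDDDDDDDDDDDD ⇒ DD·DD·DD·DD·DD·DD·DD·DD·DD·DD·DA·CAD·DD·DD·CAD·DA·CAD·DD·DD·DD·DD·DD·DD·DD·DD·DD·DD·DD·DD·DD·DD·DD·DD·DD·DD·DD·DD·CAD·DA·CAD·DD·DD·DD·DD·DD·DD·DD·DD·DD·DA·CAD·DD·DD·DD·DD·CAD·DD·DA·DCB·DD·DD·DD·DD·DD·DD·DD·DD·DD·DD·DA·CAD·DD·DD·CAD·DA·CAD·DD·DD·DD·DD·DD·DD·DD·DD·DD·DD·DD·DD·DD·DD·DD·DD·DD·DD·DD·DD·DD·DD·DD
    A ↦ CAD
    B ↦ DCB
    C ↦ DA
    D ↦ DD

A->CAD, B->DCB, C->DA, D->DD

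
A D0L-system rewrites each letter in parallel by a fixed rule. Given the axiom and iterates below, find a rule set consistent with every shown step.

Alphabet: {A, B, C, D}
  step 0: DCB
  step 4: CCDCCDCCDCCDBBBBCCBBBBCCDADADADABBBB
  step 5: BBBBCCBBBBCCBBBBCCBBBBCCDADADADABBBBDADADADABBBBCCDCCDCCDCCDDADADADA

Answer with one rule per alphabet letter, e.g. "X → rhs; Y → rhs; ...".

A->D, B->DA, C->BB, D->CC

  step 4 ⇒ step 5: CCDCCDCCDCCDBBBBCCBBBBCCDADADADABBBB ⇒ BB·BB·CC·BB·BB·CC·BB·BB·CC·BB·BB·CC·DA·DA·DA·DA·BB·BB·DA·DA·DA·DA·BB·BB·CC·D·CC·D·CC·D·CC·D·DA·DA·DA·DA
    A ↦ D
    B ↦ DA
    C ↦ BB
    D ↦ CC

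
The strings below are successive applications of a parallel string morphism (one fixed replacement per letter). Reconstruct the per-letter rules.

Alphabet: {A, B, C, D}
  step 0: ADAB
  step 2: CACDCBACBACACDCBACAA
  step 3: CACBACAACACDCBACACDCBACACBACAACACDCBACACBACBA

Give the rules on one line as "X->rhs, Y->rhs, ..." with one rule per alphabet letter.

  step 2 ⇒ step 3: CACDCBACBACACDCBACAA ⇒ CA·CBA·CA·A·CA·CD·CBA·CA·CD·CBA·CA·CBA·CA·A·CA·CD·CBA·CA·CBA·CBA
    A ↦ CBA
    B ↦ CD
    C ↦ CA
    D ↦ A

A->CBA, B->CD, C->CA, D->A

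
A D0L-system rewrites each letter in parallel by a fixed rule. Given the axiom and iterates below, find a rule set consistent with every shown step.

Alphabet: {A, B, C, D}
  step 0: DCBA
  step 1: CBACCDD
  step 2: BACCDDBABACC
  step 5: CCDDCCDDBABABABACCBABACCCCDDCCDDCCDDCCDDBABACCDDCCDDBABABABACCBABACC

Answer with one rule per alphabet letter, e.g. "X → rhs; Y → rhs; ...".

  step 1 ⇒ step 2: CBACCDD ⇒ BA·CC·DD·BA·BA·C·C
    A ↦ DD
    B ↦ CC
    C ↦ BA
    D ↦ C

A->DD, B->CC, C->BA, D->C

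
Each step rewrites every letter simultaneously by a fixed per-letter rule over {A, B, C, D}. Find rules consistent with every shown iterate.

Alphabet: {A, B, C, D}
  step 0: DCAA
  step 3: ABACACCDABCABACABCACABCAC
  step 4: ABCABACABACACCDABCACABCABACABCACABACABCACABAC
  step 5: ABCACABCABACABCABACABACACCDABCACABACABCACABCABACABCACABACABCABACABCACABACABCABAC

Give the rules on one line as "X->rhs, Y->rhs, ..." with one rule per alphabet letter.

  step 4 ⇒ step 5: ABCABACABACACCDABCACABCABACABCACABACABCACABAC ⇒ AB·C·AC·AB·C·AB·AC·AB·C·AB·AC·AB·AC·AC·CD·AB·C·AC·AB·AC·AB·C·AC·AB·C·AB·AC·AB·C·AC·AB·AC·AB·C·AB·AC·AB·C·AC·AB·AC·AB·C·AB·AC
    A ↦ AB
    B ↦ C
    C ↦ AC
    D ↦ CD

A->AB, B->C, C->AC, D->CD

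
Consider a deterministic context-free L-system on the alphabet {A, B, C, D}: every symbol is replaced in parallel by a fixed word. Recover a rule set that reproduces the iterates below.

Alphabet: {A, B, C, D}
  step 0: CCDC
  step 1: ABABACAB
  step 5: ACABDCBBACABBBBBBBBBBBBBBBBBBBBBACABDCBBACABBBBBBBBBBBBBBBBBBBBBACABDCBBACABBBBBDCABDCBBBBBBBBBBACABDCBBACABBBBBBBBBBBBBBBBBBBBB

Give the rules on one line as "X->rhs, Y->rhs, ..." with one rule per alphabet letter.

A->DC, B->BB, C->AB, D->AC

  step 0 ⇒ step 1: CCDC ⇒ AB·AB·AC·AB
    C ↦ AB
    D ↦ AC
    A ↦ DC  (constrained at step 1)
    B ↦ BB  (constrained at step 1)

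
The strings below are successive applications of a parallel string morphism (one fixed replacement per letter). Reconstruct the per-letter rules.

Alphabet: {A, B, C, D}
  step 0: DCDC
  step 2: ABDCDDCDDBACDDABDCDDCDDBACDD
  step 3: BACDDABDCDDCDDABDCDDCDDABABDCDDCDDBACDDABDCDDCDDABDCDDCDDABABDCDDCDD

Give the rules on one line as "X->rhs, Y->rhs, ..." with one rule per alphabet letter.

  step 2 ⇒ step 3: ABDCDDCDDBACDDABDCDDCDDBACDD ⇒ B·A·CDD·ABD·CDD·CDD·ABD·CDD·CDD·A·B·ABD·CDD·CDD·B·A·CDD·ABD·CDD·CDD·ABD·CDD·CDD·A·B·ABD·CDD·CDD
    A ↦ B
    B ↦ A
    C ↦ ABD
    D ↦ CDD

A->B, B->A, C->ABD, D->CDD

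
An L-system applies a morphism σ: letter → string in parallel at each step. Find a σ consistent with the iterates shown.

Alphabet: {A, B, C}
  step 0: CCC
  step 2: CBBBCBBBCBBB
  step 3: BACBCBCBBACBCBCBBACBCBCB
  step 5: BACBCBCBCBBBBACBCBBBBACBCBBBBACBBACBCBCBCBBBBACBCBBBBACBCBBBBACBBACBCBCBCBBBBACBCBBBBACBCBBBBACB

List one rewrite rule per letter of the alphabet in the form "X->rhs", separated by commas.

A->BB, B->CB, C->BA

  step 2 ⇒ step 3: CBBBCBBBCBBB ⇒ BA·CB·CB·CB·BA·CB·CB·CB·BA·CB·CB·CB
    B ↦ CB
    C ↦ BA
    A ↦ BB  (constrained at step 3)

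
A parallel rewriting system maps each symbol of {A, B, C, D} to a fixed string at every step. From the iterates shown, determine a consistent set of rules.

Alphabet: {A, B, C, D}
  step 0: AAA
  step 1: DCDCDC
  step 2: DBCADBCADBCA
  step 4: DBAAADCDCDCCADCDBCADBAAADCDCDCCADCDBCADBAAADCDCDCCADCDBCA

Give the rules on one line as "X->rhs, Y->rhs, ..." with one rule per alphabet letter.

A->DC, B->AAA, C->CA, D->DB

  step 1 ⇒ step 2: DCDCDC ⇒ DB·CA·DB·CA·DB·CA
    C ↦ CA
    D ↦ DB
  step 0 ⇒ step 1: AAA ⇒ DC·DC·DC
    A ↦ DC
    B ↦ AAA  (constrained at step 2)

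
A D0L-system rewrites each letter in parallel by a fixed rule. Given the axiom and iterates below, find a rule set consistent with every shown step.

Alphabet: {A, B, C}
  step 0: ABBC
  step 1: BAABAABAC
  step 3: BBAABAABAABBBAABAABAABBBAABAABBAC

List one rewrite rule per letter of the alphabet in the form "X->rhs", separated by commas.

  step 0 ⇒ step 1: ABBC ⇒ B·AAB·AAB·AC
    A ↦ B
    B ↦ AAB
    C ↦ AC

A->B, B->AAB, C->AC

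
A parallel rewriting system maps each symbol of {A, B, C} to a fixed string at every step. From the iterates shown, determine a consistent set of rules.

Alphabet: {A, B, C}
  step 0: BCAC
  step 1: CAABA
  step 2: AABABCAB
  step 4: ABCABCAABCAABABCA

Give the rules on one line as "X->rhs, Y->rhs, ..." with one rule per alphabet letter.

A->AB, B->C, C->A

  step 1 ⇒ step 2: CAABA ⇒ A·AB·AB·C·AB
    A ↦ AB
    B ↦ C
    C ↦ A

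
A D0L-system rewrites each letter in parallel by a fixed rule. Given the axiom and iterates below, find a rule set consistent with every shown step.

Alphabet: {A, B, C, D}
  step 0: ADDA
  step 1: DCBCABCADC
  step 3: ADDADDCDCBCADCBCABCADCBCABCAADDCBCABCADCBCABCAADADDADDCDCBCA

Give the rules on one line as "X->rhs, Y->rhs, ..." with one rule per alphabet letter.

A->DC, B->ADD, C->AD, D->BCA

  step 0 ⇒ step 1: ADDA ⇒ DC·BCA·BCA·DC
    A ↦ DC
    D ↦ BCA
    B ↦ ADD  (constrained at step 1)
    C ↦ AD  (constrained at step 1)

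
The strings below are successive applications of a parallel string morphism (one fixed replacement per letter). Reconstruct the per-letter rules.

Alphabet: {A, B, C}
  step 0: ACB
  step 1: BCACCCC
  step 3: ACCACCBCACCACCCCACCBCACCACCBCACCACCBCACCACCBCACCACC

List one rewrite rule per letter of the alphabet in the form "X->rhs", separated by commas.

A->BC, B->CC, C->ACC

  step 0 ⇒ step 1: ACB ⇒ BC·ACC·CC
    A ↦ BC
    B ↦ CC
    C ↦ ACC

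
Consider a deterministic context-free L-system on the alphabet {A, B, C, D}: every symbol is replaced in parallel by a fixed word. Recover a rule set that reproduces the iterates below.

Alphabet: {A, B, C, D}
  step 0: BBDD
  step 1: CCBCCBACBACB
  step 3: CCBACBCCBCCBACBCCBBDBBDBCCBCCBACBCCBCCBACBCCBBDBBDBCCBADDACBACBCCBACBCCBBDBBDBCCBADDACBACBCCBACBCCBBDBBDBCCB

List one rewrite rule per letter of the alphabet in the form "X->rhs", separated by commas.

A->ADD, B->CCB, C->BDB, D->ACB

  step 0 ⇒ step 1: BBDD ⇒ CCB·CCB·ACB·ACB
    B ↦ CCB
    D ↦ ACB
    A ↦ ADD  (constrained at step 1)
    C ↦ BDB  (constrained at step 1)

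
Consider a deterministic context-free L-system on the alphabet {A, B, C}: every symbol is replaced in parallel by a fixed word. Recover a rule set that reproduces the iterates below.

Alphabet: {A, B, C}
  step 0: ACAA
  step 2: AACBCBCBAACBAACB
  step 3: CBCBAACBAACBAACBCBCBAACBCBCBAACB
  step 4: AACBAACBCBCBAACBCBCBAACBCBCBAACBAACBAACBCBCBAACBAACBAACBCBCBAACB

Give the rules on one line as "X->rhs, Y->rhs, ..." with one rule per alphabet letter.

  step 3 ⇒ step 4: CBCBAACBAACBAACBCBCBAACBCBCBAACB ⇒ AA·CB·AA·CB·CB·CB·AA·CB·CB·CB·AA·CB·CB·CB·AA·CB·AA·CB·AA·CB·CB·CB·AA·CB·AA·CB·AA·CB·CB·CB·AA·CB
    A ↦ CB
    B ↦ CB
    C ↦ AA

A->CB, B->CB, C->AA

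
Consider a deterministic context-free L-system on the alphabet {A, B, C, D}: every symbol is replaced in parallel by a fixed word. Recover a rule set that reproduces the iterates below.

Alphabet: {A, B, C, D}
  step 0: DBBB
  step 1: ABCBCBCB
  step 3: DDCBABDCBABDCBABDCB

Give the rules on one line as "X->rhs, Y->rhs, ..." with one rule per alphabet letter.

A->C, B->CB, C->D, D->AB

  step 0 ⇒ step 1: DBBB ⇒ AB·CB·CB·CB
    B ↦ CB
    D ↦ AB
    A ↦ C  (constrained at step 1)
    C ↦ D  (constrained at step 1)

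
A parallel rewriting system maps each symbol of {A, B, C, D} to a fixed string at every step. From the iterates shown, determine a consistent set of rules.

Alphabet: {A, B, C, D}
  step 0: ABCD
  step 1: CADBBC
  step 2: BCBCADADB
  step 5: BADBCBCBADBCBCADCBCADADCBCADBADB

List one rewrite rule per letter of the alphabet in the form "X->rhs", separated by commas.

A->C, B->AD, C->B, D->BC

  step 1 ⇒ step 2: CADBBC ⇒ B·C·BC·AD·AD·B
    A ↦ C
    B ↦ AD
    C ↦ B
    D ↦ BC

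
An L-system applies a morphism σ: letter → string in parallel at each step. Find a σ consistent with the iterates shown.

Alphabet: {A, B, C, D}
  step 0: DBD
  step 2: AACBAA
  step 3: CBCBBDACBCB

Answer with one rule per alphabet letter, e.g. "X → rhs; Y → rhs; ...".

  step 2 ⇒ step 3: AACBAA ⇒ CB·CB·BD·A·CB·CB
    A ↦ CB
    B ↦ A
    C ↦ BD
    D ↦ BB  (constrained at step 0)

A->CB, B->A, C->BD, D->BB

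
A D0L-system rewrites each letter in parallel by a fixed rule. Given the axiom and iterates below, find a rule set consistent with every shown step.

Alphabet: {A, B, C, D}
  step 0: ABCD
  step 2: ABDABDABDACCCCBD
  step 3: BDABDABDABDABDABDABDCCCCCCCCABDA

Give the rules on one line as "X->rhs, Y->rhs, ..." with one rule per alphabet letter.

A->BD, B->ABD, C->CC, D->A

  step 2 ⇒ step 3: ABDABDABDACCCCBD ⇒ BD·ABD·A·BD·ABD·A·BD·ABD·A·BD·CC·CC·CC·CC·ABD·A
    A ↦ BD
    B ↦ ABD
    C ↦ CC
    D ↦ A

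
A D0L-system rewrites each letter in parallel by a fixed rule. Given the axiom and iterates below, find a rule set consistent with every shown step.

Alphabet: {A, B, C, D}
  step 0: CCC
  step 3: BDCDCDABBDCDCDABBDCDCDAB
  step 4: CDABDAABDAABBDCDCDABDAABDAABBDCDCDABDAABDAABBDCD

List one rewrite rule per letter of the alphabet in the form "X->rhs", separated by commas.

A->BD, B->CD, C->DA, D->AB

  step 3 ⇒ step 4: BDCDCDABBDCDCDABBDCDCDAB ⇒ CD·AB·DA·AB·DA·AB·BD·CD·CD·AB·DA·AB·DA·AB·BD·CD·CD·AB·DA·AB·DA·AB·BD·CD
    A ↦ BD
    B ↦ CD
    C ↦ DA
    D ↦ AB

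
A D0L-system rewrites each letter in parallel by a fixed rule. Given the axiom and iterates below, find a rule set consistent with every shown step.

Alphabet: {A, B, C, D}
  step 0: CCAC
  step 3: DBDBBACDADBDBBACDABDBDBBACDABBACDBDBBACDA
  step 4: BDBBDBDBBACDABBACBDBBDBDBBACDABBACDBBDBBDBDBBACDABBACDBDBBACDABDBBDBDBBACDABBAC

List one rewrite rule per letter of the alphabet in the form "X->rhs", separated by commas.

  step 3 ⇒ step 4: DBDBBACDADBDBBACDABDBDBBACDABBACDBDBBACDA ⇒ B·DB·B·DB·DB·BAC·DA·B·BAC·B·DB·B·DB·DB·BAC·DA·B·BAC·DB·B·DB·B·DB·DB·BAC·DA·B·BAC·DB·DB·BAC·DA·B·DB·B·DB·DB·BAC·DA·B·BAC
    A ↦ BAC
    B ↦ DB
    C ↦ DA
    D ↦ B

A->BAC, B->DB, C->DA, D->B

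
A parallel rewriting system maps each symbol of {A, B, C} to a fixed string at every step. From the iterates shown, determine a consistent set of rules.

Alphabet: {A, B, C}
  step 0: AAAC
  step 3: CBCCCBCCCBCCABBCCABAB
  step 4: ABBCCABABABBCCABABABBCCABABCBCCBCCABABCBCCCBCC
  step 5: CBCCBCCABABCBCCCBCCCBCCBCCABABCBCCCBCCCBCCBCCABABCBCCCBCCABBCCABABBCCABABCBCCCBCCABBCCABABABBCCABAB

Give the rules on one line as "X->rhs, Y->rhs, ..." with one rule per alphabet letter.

  step 4 ⇒ step 5: ABBCCABABABBCCABABABBCCABABCBCCBCCABABCBCCCBCC ⇒ C·BCC·BCC·AB·AB·C·BCC·C·BCC·C·BCC·BCC·AB·AB·C·BCC·C·BCC·C·BCC·BCC·AB·AB·C·BCC·C·BCC·AB·BCC·AB·AB·BCC·AB·AB·C·BCC·C·BCC·AB·BCC·AB·AB·AB·BCC·AB·AB
    A ↦ C
    B ↦ BCC
    C ↦ AB

A->C, B->BCC, C->AB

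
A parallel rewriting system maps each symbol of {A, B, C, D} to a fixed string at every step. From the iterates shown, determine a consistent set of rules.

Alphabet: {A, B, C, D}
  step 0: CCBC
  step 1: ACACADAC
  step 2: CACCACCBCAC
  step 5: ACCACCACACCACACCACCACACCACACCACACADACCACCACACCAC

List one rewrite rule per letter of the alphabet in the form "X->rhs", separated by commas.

A->C, B->AD, C->AC, D->B

  step 1 ⇒ step 2: ACACADAC ⇒ C·AC·C·AC·C·B·C·AC
    A ↦ C
    C ↦ AC
    D ↦ B
  step 0 ⇒ step 1: CCBC ⇒ AC·AC·AD·AC
    B ↦ AD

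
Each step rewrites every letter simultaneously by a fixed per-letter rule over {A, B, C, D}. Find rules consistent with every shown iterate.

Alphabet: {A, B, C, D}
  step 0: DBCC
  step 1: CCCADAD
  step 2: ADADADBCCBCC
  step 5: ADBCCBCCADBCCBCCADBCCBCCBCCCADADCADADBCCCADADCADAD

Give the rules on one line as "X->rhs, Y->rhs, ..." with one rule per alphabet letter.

A->B, B->C, C->AD, D->CC

  step 1 ⇒ step 2: CCCADAD ⇒ AD·AD·AD·B·CC·B·CC
    A ↦ B
    C ↦ AD
    D ↦ CC
  step 0 ⇒ step 1: DBCC ⇒ CC·C·AD·AD
    B ↦ C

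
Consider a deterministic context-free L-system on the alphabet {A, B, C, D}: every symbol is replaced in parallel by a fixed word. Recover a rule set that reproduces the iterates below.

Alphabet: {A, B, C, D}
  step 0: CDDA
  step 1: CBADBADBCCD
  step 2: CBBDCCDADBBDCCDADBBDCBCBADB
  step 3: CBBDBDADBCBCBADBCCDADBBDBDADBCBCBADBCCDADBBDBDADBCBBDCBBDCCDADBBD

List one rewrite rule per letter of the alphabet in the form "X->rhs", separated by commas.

A->CCD, B->BD, C->CB, D->ADB

  step 2 ⇒ step 3: CBBDCCDADBBDCCDADBBDCBCBADB ⇒ CB·BD·BD·ADB·CB·CB·ADB·CCD·ADB·BD·BD·ADB·CB·CB·ADB·CCD·ADB·BD·BD·ADB·CB·BD·CB·BD·CCD·ADB·BD
    A ↦ CCD
    B ↦ BD
    C ↦ CB
    D ↦ ADB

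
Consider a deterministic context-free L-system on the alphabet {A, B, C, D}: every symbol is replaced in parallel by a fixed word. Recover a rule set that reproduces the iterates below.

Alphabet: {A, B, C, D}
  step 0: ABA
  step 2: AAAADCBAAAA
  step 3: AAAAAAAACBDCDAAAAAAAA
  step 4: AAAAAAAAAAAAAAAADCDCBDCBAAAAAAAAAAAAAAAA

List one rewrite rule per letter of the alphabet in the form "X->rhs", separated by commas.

A->AA, B->CD, C->D, D->CB

  step 3 ⇒ step 4: AAAAAAAACBDCDAAAAAAAA ⇒ AA·AA·AA·AA·AA·AA·AA·AA·D·CD·CB·D·CB·AA·AA·AA·AA·AA·AA·AA·AA
    A ↦ AA
    B ↦ CD
    C ↦ D
    D ↦ CB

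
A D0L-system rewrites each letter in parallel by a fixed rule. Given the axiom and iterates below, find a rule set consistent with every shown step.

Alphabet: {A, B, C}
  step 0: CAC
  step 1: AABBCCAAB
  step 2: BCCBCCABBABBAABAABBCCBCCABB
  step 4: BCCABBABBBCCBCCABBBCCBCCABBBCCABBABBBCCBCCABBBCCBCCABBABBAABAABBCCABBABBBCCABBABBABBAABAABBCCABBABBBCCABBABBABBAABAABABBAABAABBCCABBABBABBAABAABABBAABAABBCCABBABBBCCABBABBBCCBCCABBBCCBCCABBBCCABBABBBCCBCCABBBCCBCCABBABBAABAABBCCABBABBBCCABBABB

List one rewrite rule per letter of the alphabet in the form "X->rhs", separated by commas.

A->BCC, B->ABB, C->AAB

  step 1 ⇒ step 2: AABBCCAAB ⇒ BCC·BCC·ABB·ABB·AAB·AAB·BCC·BCC·ABB
    A ↦ BCC
    B ↦ ABB
    C ↦ AAB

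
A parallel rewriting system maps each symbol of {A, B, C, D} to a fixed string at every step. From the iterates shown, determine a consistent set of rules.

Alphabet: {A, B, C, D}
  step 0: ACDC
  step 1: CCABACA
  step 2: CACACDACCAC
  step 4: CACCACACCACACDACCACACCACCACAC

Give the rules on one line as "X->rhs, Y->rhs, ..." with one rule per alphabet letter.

  step 1 ⇒ step 2: CCABACA ⇒ CA·CA·C·DA·C·CA·C
    A ↦ C
    B ↦ DA
    C ↦ CA
  step 0 ⇒ step 1: ACDC ⇒ C·CA·BA·CA
    D ↦ BA

A->C, B->DA, C->CA, D->BA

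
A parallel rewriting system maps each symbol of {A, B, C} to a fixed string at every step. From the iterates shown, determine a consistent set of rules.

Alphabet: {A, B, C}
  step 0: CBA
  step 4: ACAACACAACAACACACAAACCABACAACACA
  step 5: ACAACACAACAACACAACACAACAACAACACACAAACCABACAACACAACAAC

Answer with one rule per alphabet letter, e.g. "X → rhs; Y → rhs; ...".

A->AC, B->CAB, C->A

  step 4 ⇒ step 5: ACAACACAACAACACACAAACCABACAACACA ⇒ AC·A·AC·AC·A·AC·A·AC·AC·A·AC·AC·A·AC·A·AC·A·AC·AC·AC·A·A·AC·CAB·AC·A·AC·AC·A·AC·A·AC
    A ↦ AC
    B ↦ CAB
    C ↦ A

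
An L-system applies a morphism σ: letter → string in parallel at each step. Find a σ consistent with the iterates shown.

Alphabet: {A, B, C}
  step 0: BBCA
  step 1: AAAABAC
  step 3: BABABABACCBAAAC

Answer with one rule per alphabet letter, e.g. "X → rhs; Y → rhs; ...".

  step 0 ⇒ step 1: BBCA ⇒ AA·AA·BA·C
    A ↦ C
    B ↦ AA
    C ↦ BA

A->C, B->AA, C->BA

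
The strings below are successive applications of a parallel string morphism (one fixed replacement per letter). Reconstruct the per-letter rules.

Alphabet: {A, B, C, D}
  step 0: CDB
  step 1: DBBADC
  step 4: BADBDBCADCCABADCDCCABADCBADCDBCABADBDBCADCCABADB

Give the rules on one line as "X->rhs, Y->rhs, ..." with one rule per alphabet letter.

A->CA, B->DC, C->DB, D->BA

  step 0 ⇒ step 1: CDB ⇒ DB·BA·DC
    B ↦ DC
    C ↦ DB
    D ↦ BA
    A ↦ CA  (constrained at step 1)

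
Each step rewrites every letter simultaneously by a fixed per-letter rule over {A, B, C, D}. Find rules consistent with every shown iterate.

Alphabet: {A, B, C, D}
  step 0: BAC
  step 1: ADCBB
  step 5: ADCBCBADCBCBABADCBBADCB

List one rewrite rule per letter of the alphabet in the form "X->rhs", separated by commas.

A->DCB, B->A, C->B, D->C

  step 0 ⇒ step 1: BAC ⇒ A·DCB·B
    A ↦ DCB
    B ↦ A
    C ↦ B
    D ↦ C  (constrained at step 1)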